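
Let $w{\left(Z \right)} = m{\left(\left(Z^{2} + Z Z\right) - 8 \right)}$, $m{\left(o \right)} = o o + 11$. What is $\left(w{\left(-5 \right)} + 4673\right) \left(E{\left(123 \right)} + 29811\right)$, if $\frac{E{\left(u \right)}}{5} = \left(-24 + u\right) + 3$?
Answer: $195509808$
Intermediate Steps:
$E{\left(u \right)} = -105 + 5 u$ ($E{\left(u \right)} = 5 \left(\left(-24 + u\right) + 3\right) = 5 \left(-21 + u\right) = -105 + 5 u$)
$m{\left(o \right)} = 11 + o^{2}$ ($m{\left(o \right)} = o^{2} + 11 = 11 + o^{2}$)
$w{\left(Z \right)} = 11 + \left(-8 + 2 Z^{2}\right)^{2}$ ($w{\left(Z \right)} = 11 + \left(\left(Z^{2} + Z Z\right) - 8\right)^{2} = 11 + \left(\left(Z^{2} + Z^{2}\right) - 8\right)^{2} = 11 + \left(2 Z^{2} - 8\right)^{2} = 11 + \left(-8 + 2 Z^{2}\right)^{2}$)
$\left(w{\left(-5 \right)} + 4673\right) \left(E{\left(123 \right)} + 29811\right) = \left(\left(11 + 4 \left(-4 + \left(-5\right)^{2}\right)^{2}\right) + 4673\right) \left(\left(-105 + 5 \cdot 123\right) + 29811\right) = \left(\left(11 + 4 \left(-4 + 25\right)^{2}\right) + 4673\right) \left(\left(-105 + 615\right) + 29811\right) = \left(\left(11 + 4 \cdot 21^{2}\right) + 4673\right) \left(510 + 29811\right) = \left(\left(11 + 4 \cdot 441\right) + 4673\right) 30321 = \left(\left(11 + 1764\right) + 4673\right) 30321 = \left(1775 + 4673\right) 30321 = 6448 \cdot 30321 = 195509808$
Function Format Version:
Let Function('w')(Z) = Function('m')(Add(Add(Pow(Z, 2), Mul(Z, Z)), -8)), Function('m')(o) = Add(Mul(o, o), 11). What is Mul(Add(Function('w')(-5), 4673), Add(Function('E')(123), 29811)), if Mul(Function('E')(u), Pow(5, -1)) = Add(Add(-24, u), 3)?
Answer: 195509808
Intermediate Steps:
Function('E')(u) = Add(-105, Mul(5, u)) (Function('E')(u) = Mul(5, Add(Add(-24, u), 3)) = Mul(5, Add(-21, u)) = Add(-105, Mul(5, u)))
Function('m')(o) = Add(11, Pow(o, 2)) (Function('m')(o) = Add(Pow(o, 2), 11) = Add(11, Pow(o, 2)))
Function('w')(Z) = Add(11, Pow(Add(-8, Mul(2, Pow(Z, 2))), 2)) (Function('w')(Z) = Add(11, Pow(Add(Add(Pow(Z, 2), Mul(Z, Z)), -8), 2)) = Add(11, Pow(Add(Add(Pow(Z, 2), Pow(Z, 2)), -8), 2)) = Add(11, Pow(Add(Mul(2, Pow(Z, 2)), -8), 2)) = Add(11, Pow(Add(-8, Mul(2, Pow(Z, 2))), 2)))
Mul(Add(Function('w')(-5), 4673), Add(Function('E')(123), 29811)) = Mul(Add(Add(11, Mul(4, Pow(Add(-4, Pow(-5, 2)), 2))), 4673), Add(Add(-105, Mul(5, 123)), 29811)) = Mul(Add(Add(11, Mul(4, Pow(Add(-4, 25), 2))), 4673), Add(Add(-105, 615), 29811)) = Mul(Add(Add(11, Mul(4, Pow(21, 2))), 4673), Add(510, 29811)) = Mul(Add(Add(11, Mul(4, 441)), 4673), 30321) = Mul(Add(Add(11, 1764), 4673), 30321) = Mul(Add(1775, 4673), 30321) = Mul(6448, 30321) = 195509808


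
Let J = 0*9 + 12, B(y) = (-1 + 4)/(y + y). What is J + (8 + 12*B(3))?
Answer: 26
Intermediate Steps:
B(y) = 3/(2*y) (B(y) = 3/((2*y)) = 3*(1/(2*y)) = 3/(2*y))
J = 12 (J = 0 + 12 = 12)
J + (8 + 12*B(3)) = 12 + (8 + 12*((3/2)/3)) = 12 + (8 + 12*((3/2)*(⅓))) = 12 + (8 + 12*(½)) = 12 + (8 + 6) = 12 + 14 = 26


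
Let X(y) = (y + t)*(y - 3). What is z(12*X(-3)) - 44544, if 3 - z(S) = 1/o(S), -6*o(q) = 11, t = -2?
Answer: -489945/11 ≈ -44540.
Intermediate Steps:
o(q) = -11/6 (o(q) = -⅙*11 = -11/6)
X(y) = (-3 + y)*(-2 + y) (X(y) = (y - 2)*(y - 3) = (-2 + y)*(-3 + y) = (-3 + y)*(-2 + y))
z(S) = 39/11 (z(S) = 3 - 1/(-11/6) = 3 - 1*(-6/11) = 3 + 6/11 = 39/11)
z(12*X(-3)) - 44544 = 39/11 - 44544 = -489945/11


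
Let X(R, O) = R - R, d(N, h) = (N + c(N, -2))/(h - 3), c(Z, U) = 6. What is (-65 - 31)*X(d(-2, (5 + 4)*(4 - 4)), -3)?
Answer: 0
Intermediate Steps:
d(N, h) = (6 + N)/(-3 + h) (d(N, h) = (N + 6)/(h - 3) = (6 + N)/(-3 + h))
X(R, O) = 0
(-65 - 31)*X(d(-2, (5 + 4)*(4 - 4)), -3) = (-65 - 31)*0 = -96*0 = 0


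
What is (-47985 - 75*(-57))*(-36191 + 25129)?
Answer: 483520020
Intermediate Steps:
(-47985 - 75*(-57))*(-36191 + 25129) = (-47985 + 4275)*(-11062) = -43710*(-11062) = 483520020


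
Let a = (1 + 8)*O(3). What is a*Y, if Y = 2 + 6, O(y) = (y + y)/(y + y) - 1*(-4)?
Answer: 360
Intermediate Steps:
O(y) = 5 (O(y) = (2*y)/((2*y)) + 4 = (2*y)*(1/(2*y)) + 4 = 1 + 4 = 5)
a = 45 (a = (1 + 8)*5 = 9*5 = 45)
Y = 8
a*Y = 45*8 = 360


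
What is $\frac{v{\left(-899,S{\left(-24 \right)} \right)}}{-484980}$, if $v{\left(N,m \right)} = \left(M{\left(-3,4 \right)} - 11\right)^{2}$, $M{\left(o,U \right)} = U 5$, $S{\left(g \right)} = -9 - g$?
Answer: $- \frac{27}{161660} \approx -0.00016702$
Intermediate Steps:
$M{\left(o,U \right)} = 5 U$
$v{\left(N,m \right)} = 81$ ($v{\left(N,m \right)} = \left(5 \cdot 4 - 11\right)^{2} = \left(20 - 11\right)^{2} = 9^{2} = 81$)
$\frac{v{\left(-899,S{\left(-24 \right)} \right)}}{-484980} = \frac{81}{-484980} = 81 \left(- \frac{1}{484980}\right) = - \frac{27}{161660}$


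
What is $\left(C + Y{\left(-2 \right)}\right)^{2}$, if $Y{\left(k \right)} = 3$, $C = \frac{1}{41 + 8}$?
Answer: $\frac{21904}{2401} \approx 9.1229$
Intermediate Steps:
$C = \frac{1}{49} \approx 0.020408$
$\left(C + Y{\left(-2 \right)}\right)^{2} = \left(\frac{1}{49} + 3\right)^{2} = \left(\frac{148}{49}\right)^{2} = \frac{21904}{2401}$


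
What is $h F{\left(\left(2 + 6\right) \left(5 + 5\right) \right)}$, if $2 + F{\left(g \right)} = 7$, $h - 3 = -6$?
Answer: $-15$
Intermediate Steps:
$h = -3$ ($h = 3 - 6 = -3$)
$F{\left(g \right)} = 5$ ($F{\left(g \right)} = -2 + 7 = 5$)
$h F{\left(\left(2 + 6\right) \left(5 + 5\right) \right)} = \left(-3\right) 5 = -15$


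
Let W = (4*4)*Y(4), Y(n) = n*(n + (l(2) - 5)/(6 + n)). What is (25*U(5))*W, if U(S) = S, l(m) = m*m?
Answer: 31200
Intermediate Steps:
l(m) = m²
Y(n) = n*(n - 1/(6 + n)) (Y(n) = n*(n + (2² - 5)/(6 + n)) = n*(n + (4 - 5)/(6 + n)) = n*(n - 1/(6 + n)))
W = 1248/5 (W = (4*4)*(4*(-1 + 4² + 6*4)/(6 + 4)) = 16*(4*(-1 + 16 + 24)/10) = 16*(4*(⅒)*39) = 16*(78/5) = 1248/5 ≈ 249.60)
(25*U(5))*W = (25*5)*(1248/5) = 125*(1248/5) = 31200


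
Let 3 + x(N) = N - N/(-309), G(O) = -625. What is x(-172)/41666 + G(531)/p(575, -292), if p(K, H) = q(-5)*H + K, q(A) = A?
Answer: -1631427779/5240041158 ≈ -0.31134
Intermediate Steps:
p(K, H) = K - 5*H (p(K, H) = -5*H + K = K - 5*H)
x(N) = -3 + 310*N/309 (x(N) = -3 + (N - N/(-309)) = -3 + (N - N*(-1)/309) = -3 + (N - (-1)*N/309) = -3 + (N + N/309) = -3 + 310*N/309)
x(-172)/41666 + G(531)/p(575, -292) = (-3 + (310/309)*(-172))/41666 - 625/(575 - 5*(-292)) = (-3 - 53320/309)*(1/41666) - 625/(575 + 1460) = -54247/309*1/41666 - 625/2035 = -54247/12874794 - 625*1/2035 = -54247/12874794 - 125/407 = -1631427779/5240041158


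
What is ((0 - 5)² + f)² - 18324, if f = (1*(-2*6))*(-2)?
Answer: -15923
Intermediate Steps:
f = 24 (f = (1*(-12))*(-2) = -12*(-2) = 24)
((0 - 5)² + f)² - 18324 = ((0 - 5)² + 24)² - 18324 = ((-5)² + 24)² - 18324 = (25 + 24)² - 18324 = 49² - 18324 = 2401 - 18324 = -15923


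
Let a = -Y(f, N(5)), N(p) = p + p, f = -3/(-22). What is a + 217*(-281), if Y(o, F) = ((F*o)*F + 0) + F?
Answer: -671007/11 ≈ -61001.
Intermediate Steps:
f = 3/22 (f = -3*(-1/22) = 3/22 ≈ 0.13636)
N(p) = 2*p
Y(o, F) = F + o*F² (Y(o, F) = (o*F² + 0) + F = o*F² + F = F + o*F²)
a = -260/11 (a = -2*5*(1 + (2*5)*(3/22)) = -10*(1 + 10*(3/22)) = -10*(1 + 15/11) = -10*26/11 = -1*260/11 = -260/11 ≈ -23.636)
a + 217*(-281) = -260/11 + 217*(-281) = -260/11 - 60977 = -671007/11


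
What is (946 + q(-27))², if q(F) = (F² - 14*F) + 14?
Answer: 4272489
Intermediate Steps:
q(F) = 14 + F² - 14*F
(946 + q(-27))² = (946 + (14 + (-27)² - 14*(-27)))² = (946 + (14 + 729 + 378))² = (946 + 1121)² = 2067² = 4272489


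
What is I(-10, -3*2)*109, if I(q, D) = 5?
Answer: 545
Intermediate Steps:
I(-10, -3*2)*109 = 5*109 = 545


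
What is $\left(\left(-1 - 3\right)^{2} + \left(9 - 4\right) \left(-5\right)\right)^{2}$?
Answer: $81$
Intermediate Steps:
$\left(\left(-1 - 3\right)^{2} + \left(9 - 4\right) \left(-5\right)\right)^{2} = \left(\left(-4\right)^{2} + 5 \left(-5\right)\right)^{2} = \left(16 - 25\right)^{2} = \left(-9\right)^{2} = 81$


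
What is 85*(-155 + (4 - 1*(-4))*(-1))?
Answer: -13855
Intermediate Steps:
85*(-155 + (4 - 1*(-4))*(-1)) = 85*(-155 + (4 + 4)*(-1)) = 85*(-155 + 8*(-1)) = 85*(-155 - 8) = 85*(-163) = -13855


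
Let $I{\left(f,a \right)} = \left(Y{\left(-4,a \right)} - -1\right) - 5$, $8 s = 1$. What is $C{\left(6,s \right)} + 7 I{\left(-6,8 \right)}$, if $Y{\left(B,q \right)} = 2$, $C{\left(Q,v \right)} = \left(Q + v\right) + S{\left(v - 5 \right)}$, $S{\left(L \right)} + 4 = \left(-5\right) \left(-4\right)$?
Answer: $\frac{65}{8} \approx 8.125$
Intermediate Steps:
$s = \frac{1}{8}$ ($s = \frac{1}{8} \cdot 1 = \frac{1}{8} \approx 0.125$)
$S{\left(L \right)} = 16$ ($S{\left(L \right)} = -4 - -20 = -4 + 20 = 16$)
$C{\left(Q,v \right)} = 16 + Q + v$ ($C{\left(Q,v \right)} = \left(Q + v\right) + 16 = 16 + Q + v$)
$I{\left(f,a \right)} = -2$ ($I{\left(f,a \right)} = \left(2 - -1\right) - 5 = \left(2 + 1\right) - 5 = 3 - 5 = -2$)
$C{\left(6,s \right)} + 7 I{\left(-6,8 \right)} = \left(16 + 6 + \frac{1}{8}\right) + 7 \left(-2\right) = \frac{177}{8} - 14 = \frac{65}{8}$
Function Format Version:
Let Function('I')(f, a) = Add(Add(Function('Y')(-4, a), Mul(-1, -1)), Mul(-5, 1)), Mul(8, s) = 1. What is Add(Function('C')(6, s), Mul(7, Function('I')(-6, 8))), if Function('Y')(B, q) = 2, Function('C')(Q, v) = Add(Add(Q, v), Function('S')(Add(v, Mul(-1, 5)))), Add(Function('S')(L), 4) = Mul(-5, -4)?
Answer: Rational(65, 8) ≈ 8.1250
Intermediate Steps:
s = Rational(1, 8) (s = Mul(Rational(1, 8), 1) = Rational(1, 8) ≈ 0.12500)
Function('S')(L) = 16 (Function('S')(L) = Add(-4, Mul(-5, -4)) = Add(-4, 20) = 16)
Function('C')(Q, v) = Add(16, Q, v) (Function('C')(Q, v) = Add(Add(Q, v), 16) = Add(16, Q, v))
Function('I')(f, a) = -2 (Function('I')(f, a) = Add(Add(2, Mul(-1, -1)), Mul(-5, 1)) = Add(Add(2, 1), -5) = Add(3, -5) = -2)
Add(Function('C')(6, s), Mul(7, Function('I')(-6, 8))) = Add(Add(16, 6, Rational(1, 8)), Mul(7, -2)) = Add(Rational(177, 8), -14) = Rational(65, 8)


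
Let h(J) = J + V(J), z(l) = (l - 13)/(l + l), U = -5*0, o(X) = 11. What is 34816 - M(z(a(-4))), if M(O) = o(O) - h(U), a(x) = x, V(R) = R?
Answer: 34805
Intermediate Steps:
U = 0
z(l) = (-13 + l)/(2*l) (z(l) = (-13 + l)/((2*l)) = (-13 + l)*(1/(2*l)) = (-13 + l)/(2*l))
h(J) = 2*J (h(J) = J + J = 2*J)
M(O) = 11 (M(O) = 11 - 2*0 = 11 - 1*0 = 11 + 0 = 11)
34816 - M(z(a(-4))) = 34816 - 1*11 = 34816 - 11 = 34805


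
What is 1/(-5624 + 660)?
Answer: -1/4964 ≈ -0.00020145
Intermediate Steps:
1/(-5624 + 660) = 1/(-4964) = -1/4964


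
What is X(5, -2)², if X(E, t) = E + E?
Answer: 100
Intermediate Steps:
X(E, t) = 2*E
X(5, -2)² = (2*5)² = 10² = 100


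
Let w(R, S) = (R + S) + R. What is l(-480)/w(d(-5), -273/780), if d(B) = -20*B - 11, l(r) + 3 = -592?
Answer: -700/209 ≈ -3.3493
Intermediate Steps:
l(r) = -595 (l(r) = -3 - 592 = -595)
d(B) = -11 - 20*B
w(R, S) = S + 2*R
l(-480)/w(d(-5), -273/780) = -595/(-273/780 + 2*(-11 - 20*(-5))) = -595/(-273*1/780 + 2*(-11 + 100)) = -595/(-7/20 + 2*89) = -595/(-7/20 + 178) = -595/3553/20 = -595*20/3553 = -700/209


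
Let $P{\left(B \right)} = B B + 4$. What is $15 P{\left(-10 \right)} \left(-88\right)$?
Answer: $-137280$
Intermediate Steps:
$P{\left(B \right)} = 4 + B^{2}$ ($P{\left(B \right)} = B^{2} + 4 = 4 + B^{2}$)
$15 P{\left(-10 \right)} \left(-88\right) = 15 \left(4 + \left(-10\right)^{2}\right) \left(-88\right) = 15 \left(4 + 100\right) \left(-88\right) = 15 \cdot 104 \left(-88\right) = 1560 \left(-88\right) = -137280$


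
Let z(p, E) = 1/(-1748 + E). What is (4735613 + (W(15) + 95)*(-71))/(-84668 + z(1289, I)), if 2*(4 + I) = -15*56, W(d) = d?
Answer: -10268788116/183898897 ≈ -55.839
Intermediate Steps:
I = -424 (I = -4 + (-15*56)/2 = -4 + (½)*(-840) = -4 - 420 = -424)
(4735613 + (W(15) + 95)*(-71))/(-84668 + z(1289, I)) = (4735613 + (15 + 95)*(-71))/(-84668 + 1/(-1748 - 424)) = (4735613 + 110*(-71))/(-84668 + 1/(-2172)) = (4735613 - 7810)/(-84668 - 1/2172) = 4727803/(-183898897/2172) = 4727803*(-2172/183898897) = -10268788116/183898897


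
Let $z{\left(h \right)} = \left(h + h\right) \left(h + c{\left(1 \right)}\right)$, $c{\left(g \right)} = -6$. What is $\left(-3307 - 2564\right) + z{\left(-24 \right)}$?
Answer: $-4431$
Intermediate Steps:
$z{\left(h \right)} = 2 h \left(-6 + h\right)$ ($z{\left(h \right)} = \left(h + h\right) \left(h - 6\right) = 2 h \left(-6 + h\right)$)
$\left(-3307 - 2564\right) + z{\left(-24 \right)} = \left(-3307 - 2564\right) + 2 \left(-24\right) \left(-6 - 24\right) = -5871 + 2 \left(-24\right) \left(-30\right) = -5871 + 1440 = -4431$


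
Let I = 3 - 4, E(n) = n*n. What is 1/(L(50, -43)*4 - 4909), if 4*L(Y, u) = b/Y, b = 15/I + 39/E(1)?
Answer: -25/122713 ≈ -0.00020373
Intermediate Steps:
E(n) = n**2
I = -1
b = 24 (b = 15/(-1) + 39/(1**2) = 15*(-1) + 39/1 = -15 + 39*1 = -15 + 39 = 24)
L(Y, u) = 6/Y (L(Y, u) = (24/Y)/4 = 6/Y)
1/(L(50, -43)*4 - 4909) = 1/((6/50)*4 - 4909) = 1/((6*(1/50))*4 - 4909) = 1/((3/25)*4 - 4909) = 1/(12/25 - 4909) = 1/(-122713/25) = -25/122713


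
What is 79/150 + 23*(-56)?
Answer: -193121/150 ≈ -1287.5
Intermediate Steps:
79/150 + 23*(-56) = 79*(1/150) - 1288 = 79/150 - 1288 = -193121/150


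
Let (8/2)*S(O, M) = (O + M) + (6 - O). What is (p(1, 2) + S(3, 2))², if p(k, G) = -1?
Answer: 1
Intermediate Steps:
S(O, M) = 3/2 + M/4 (S(O, M) = ((O + M) + (6 - O))/4 = ((M + O) + (6 - O))/4 = (6 + M)/4 = 3/2 + M/4)
(p(1, 2) + S(3, 2))² = (-1 + (3/2 + (¼)*2))² = (-1 + (3/2 + ½))² = (-1 + 2)² = 1² = 1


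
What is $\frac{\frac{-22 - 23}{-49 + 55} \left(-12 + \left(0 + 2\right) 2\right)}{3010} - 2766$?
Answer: $- \frac{832560}{301} \approx -2766.0$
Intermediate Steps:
$\frac{\frac{-22 - 23}{-49 + 55} \left(-12 + \left(0 + 2\right) 2\right)}{3010} - 2766 = - \frac{45}{6} \left(-12 + 2 \cdot 2\right) \frac{1}{3010} - 2766 = \left(-45\right) \frac{1}{6} \left(-12 + 4\right) \frac{1}{3010} - 2766 = \left(- \frac{15}{2}\right) \left(-8\right) \frac{1}{3010} - 2766 = 60 \cdot \frac{1}{3010} - 2766 = \frac{6}{301} - 2766 = - \frac{832560}{301}$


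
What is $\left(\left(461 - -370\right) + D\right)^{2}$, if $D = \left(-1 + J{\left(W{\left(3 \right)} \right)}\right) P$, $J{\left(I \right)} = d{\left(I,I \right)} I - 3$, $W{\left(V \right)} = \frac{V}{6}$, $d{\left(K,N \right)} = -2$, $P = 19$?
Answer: $541696$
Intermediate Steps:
$W{\left(V \right)} = \frac{V}{6}$ ($W{\left(V \right)} = V \frac{1}{6} = \frac{V}{6}$)
$J{\left(I \right)} = -3 - 2 I$ ($J{\left(I \right)} = - 2 I - 3 = -3 - 2 I$)
$D = -95$ ($D = \left(-1 - \left(3 + 2 \cdot \frac{1}{6} \cdot 3\right)\right) 19 = \left(-1 - 4\right) 19 = \left(-5\right) 19 = -95$)
$\left(\left(461 - -370\right) + D\right)^{2} = \left(\left(461 - -370\right) - 95\right)^{2} = \left(\left(461 + 370\right) - 95\right)^{2} = \left(831 - 95\right)^{2} = 736^{2} = 541696$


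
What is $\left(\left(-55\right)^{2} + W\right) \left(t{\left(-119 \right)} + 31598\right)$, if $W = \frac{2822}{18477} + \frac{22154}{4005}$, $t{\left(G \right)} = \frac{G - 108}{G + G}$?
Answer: $\frac{187405284037396927}{1956899070} \approx 9.5766 \cdot 10^{7}$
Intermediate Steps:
$t{\left(G \right)} = \frac{-108 + G}{2 G}$
$W = \frac{46737952}{8222265}$ ($W = 2822 \cdot \frac{1}{18477} + 22154 \cdot \frac{1}{4005} = \frac{2822}{18477} + \frac{22154}{4005} = \frac{46737952}{8222265} \approx 5.6843$)
$\left(\left(-55\right)^{2} + W\right) \left(t{\left(-119 \right)} + 31598\right) = \left(\left(-55\right)^{2} + \frac{46737952}{8222265}\right) \left(\frac{-108 - 119}{2 \left(-119\right)} + 31598\right) = \left(3025 + \frac{46737952}{8222265}\right) \left(\frac{1}{2} \left(- \frac{1}{119}\right) \left(-227\right) + 31598\right) = \frac{24919089577 \left(\frac{227}{238} + 31598\right)}{8222265} = \frac{24919089577}{8222265} \cdot \frac{7520551}{238} = \frac{187405284037396927}{1956899070}$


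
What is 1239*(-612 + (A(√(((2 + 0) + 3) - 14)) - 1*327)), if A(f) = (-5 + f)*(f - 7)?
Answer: -1131207 - 44604*I ≈ -1.1312e+6 - 44604.0*I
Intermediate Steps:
A(f) = (-7 + f)*(-5 + f) (A(f) = (-5 + f)*(-7 + f) = (-7 + f)*(-5 + f))
1239*(-612 + (A(√(((2 + 0) + 3) - 14)) - 1*327)) = 1239*(-612 + ((35 + (√(((2 + 0) + 3) - 14))² - 12*√(((2 + 0) + 3) - 14)) - 1*327)) = 1239*(-612 + ((35 + (√((2 + 3) - 14))² - 12*√((2 + 3) - 14)) - 327)) = 1239*(-612 + ((35 + (√(5 - 14))² - 12*√(5 - 14)) - 327)) = 1239*(-612 + ((35 + (√(-9))² - 36*I) - 327)) = 1239*(-612 + ((35 + (3*I)² - 36*I) - 327)) = 1239*(-612 + ((35 - 9 - 36*I) - 327)) = 1239*(-612 + ((26 - 36*I) - 327)) = 1239*(-612 + (-301 - 36*I)) = 1239*(-913 - 36*I) = -1131207 - 44604*I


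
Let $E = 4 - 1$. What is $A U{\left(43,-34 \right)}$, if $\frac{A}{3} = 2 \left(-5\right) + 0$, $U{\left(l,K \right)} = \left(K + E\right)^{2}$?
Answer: $-28830$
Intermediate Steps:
$E = 3$
$U{\left(l,K \right)} = \left(3 + K\right)^{2}$ ($U{\left(l,K \right)} = \left(K + 3\right)^{2} = \left(3 + K\right)^{2}$)
$A = -30$ ($A = 3 \left(2 \left(-5\right) + 0\right) = 3 \left(-10 + 0\right) = 3 \left(-10\right) = -30$)
$A U{\left(43,-34 \right)} = - 30 \left(3 - 34\right)^{2} = - 30 \left(-31\right)^{2} = \left(-30\right) 961 = -28830$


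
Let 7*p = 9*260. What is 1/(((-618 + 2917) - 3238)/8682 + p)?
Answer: 20258/6769769 ≈ 0.0029924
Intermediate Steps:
p = 2340/7 (p = (9*260)/7 = (⅐)*2340 = 2340/7 ≈ 334.29)
1/(((-618 + 2917) - 3238)/8682 + p) = 1/(((-618 + 2917) - 3238)/8682 + 2340/7) = 1/((2299 - 3238)*(1/8682) + 2340/7) = 1/(-939*1/8682 + 2340/7) = 1/(-313/2894 + 2340/7) = 1/(6769769/20258) = 20258/6769769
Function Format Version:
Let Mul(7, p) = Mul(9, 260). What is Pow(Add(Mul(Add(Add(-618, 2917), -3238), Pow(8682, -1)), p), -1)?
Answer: Rational(20258, 6769769) ≈ 0.0029924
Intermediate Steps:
p = Rational(2340, 7) (p = Mul(Rational(1, 7), Mul(9, 260)) = Mul(Rational(1, 7), 2340) = Rational(2340, 7) ≈ 334.29)
Pow(Add(Mul(Add(Add(-618, 2917), -3238), Pow(8682, -1)), p), -1) = Pow(Add(Mul(Add(Add(-618, 2917), -3238), Pow(8682, -1)), Rational(2340, 7)), -1) = Pow(Add(Mul(Add(2299, -3238), Rational(1, 8682)), Rational(2340, 7)), -1) = Pow(Add(Mul(-939, Rational(1, 8682)), Rational(2340, 7)), -1) = Pow(Add(Rational(-313, 2894), Rational(2340, 7)), -1) = Pow(Rational(6769769, 20258), -1) = Rational(20258, 6769769)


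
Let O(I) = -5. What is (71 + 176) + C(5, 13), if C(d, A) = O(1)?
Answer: 242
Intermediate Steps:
C(d, A) = -5
(71 + 176) + C(5, 13) = (71 + 176) - 5 = 247 - 5 = 242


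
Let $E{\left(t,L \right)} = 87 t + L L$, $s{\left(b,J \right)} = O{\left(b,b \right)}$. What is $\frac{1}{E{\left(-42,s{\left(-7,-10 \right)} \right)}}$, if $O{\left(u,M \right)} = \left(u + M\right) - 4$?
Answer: $- \frac{1}{3330} \approx -0.0003003$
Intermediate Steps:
$O{\left(u,M \right)} = -4 + M + u$ ($O{\left(u,M \right)} = \left(M + u\right) - 4 = -4 + M + u$)
$s{\left(b,J \right)} = -4 + 2 b$ ($s{\left(b,J \right)} = -4 + b + b = -4 + 2 b$)
$E{\left(t,L \right)} = L^{2} + 87 t$ ($E{\left(t,L \right)} = 87 t + L^{2} = L^{2} + 87 t$)
$\frac{1}{E{\left(-42,s{\left(-7,-10 \right)} \right)}} = \frac{1}{\left(-4 + 2 \left(-7\right)\right)^{2} + 87 \left(-42\right)} = \frac{1}{\left(-4 - 14\right)^{2} - 3654} = \frac{1}{\left(-18\right)^{2} - 3654} = \frac{1}{324 - 3654} = \frac{1}{-3330} = - \frac{1}{3330}$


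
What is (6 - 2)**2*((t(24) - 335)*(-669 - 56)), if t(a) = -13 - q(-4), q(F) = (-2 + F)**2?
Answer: 4454400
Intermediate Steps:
t(a) = -49 (t(a) = -13 - (-2 - 4)**2 = -13 - 1*(-6)**2 = -13 - 1*36 = -13 - 36 = -49)
(6 - 2)**2*((t(24) - 335)*(-669 - 56)) = (6 - 2)**2*((-49 - 335)*(-669 - 56)) = 4**2*(-384*(-725)) = 16*278400 = 4454400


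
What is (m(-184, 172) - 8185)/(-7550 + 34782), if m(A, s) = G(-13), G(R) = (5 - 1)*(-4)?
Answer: -8201/27232 ≈ -0.30115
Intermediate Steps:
G(R) = -16 (G(R) = 4*(-4) = -16)
m(A, s) = -16
(m(-184, 172) - 8185)/(-7550 + 34782) = (-16 - 8185)/(-7550 + 34782) = -8201/27232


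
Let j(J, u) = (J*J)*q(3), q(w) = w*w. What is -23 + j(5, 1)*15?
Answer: 3352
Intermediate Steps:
q(w) = w²
j(J, u) = 9*J² (j(J, u) = (J*J)*3² = J²*9 = 9*J²)
-23 + j(5, 1)*15 = -23 + (9*5²)*15 = -23 + (9*25)*15 = -23 + 225*15 = -23 + 3375 = 3352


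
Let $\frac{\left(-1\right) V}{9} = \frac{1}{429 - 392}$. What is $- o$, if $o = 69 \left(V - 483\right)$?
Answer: $\frac{1233720}{37} \approx 33344.0$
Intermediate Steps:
$V = - \frac{9}{37}$ ($V = - \frac{9}{429 - 392} = - \frac{9}{37} \approx -0.24324$)
$o = - \frac{1233720}{37}$ ($o = 69 \left(- \frac{9}{37} - 483\right) = 69 \left(- \frac{17880}{37}\right) = - \frac{1233720}{37} \approx -33344.0$)
$- o = \left(-1\right) \left(- \frac{1233720}{37}\right) = \frac{1233720}{37}$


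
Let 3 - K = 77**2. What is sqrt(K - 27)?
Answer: I*sqrt(5953) ≈ 77.156*I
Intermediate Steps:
K = -5926 (K = 3 - 1*77**2 = 3 - 1*5929 = 3 - 5929 = -5926)
sqrt(K - 27) = sqrt(-5926 - 27) = sqrt(-5953) = I*sqrt(5953)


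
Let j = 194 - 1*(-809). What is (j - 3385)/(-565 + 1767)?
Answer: -1191/601 ≈ -1.9817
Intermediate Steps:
j = 1003 (j = 194 + 809 = 1003)
(j - 3385)/(-565 + 1767) = (1003 - 3385)/(-565 + 1767) = -2382/1202 = -2382*1/1202 = -1191/601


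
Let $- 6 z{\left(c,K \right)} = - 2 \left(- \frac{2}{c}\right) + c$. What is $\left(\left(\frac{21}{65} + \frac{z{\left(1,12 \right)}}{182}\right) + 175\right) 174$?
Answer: $\frac{27759931}{910} \approx 30505.0$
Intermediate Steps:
$z{\left(c,K \right)} = - \frac{2}{3 c} - \frac{c}{6}$ ($z{\left(c,K \right)} = - \frac{- 2 \left(- \frac{2}{c}\right) + c}{6} = - \frac{\frac{4}{c} + c}{6} = - \frac{c + \frac{4}{c}}{6} = - \frac{2}{3 c} - \frac{c}{6}$)
$\left(\left(\frac{21}{65} + \frac{z{\left(1,12 \right)}}{182}\right) + 175\right) 174 = \left(\left(\frac{21}{65} + \frac{\frac{1}{6} \cdot 1^{-1} \left(-4 - 1^{2}\right)}{182}\right) + 175\right) 174 = \left(\left(21 \cdot \frac{1}{65} + \frac{1}{6} \cdot 1 \left(-4 - 1\right) \frac{1}{182}\right) + 175\right) 174 = \left(\left(\frac{21}{65} + \frac{1}{6} \cdot 1 \left(-4 - 1\right) \frac{1}{182}\right) + 175\right) 174 = \left(\left(\frac{21}{65} + \frac{1}{6} \cdot 1 \left(-5\right) \frac{1}{182}\right) + 175\right) 174 = \left(\left(\frac{21}{65} - \frac{5}{1092}\right) + 175\right) 174 = \left(\frac{1739}{5460} + 175\right) 174 = \frac{957239}{5460} \cdot 174 = \frac{27759931}{910}$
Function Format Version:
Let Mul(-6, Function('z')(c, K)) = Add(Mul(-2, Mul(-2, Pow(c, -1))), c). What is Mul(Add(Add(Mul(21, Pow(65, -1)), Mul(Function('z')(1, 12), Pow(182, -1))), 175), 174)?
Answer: Rational(27759931, 910) ≈ 30505.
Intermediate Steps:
Function('z')(c, K) = Add(Mul(Rational(-2, 3), Pow(c, -1)), Mul(Rational(-1, 6), c)) (Function('z')(c, K) = Mul(Rational(-1, 6), Add(Mul(-2, Mul(-2, Pow(c, -1))), c)) = Mul(Rational(-1, 6), Add(Mul(4, Pow(c, -1)), c)) = Mul(Rational(-1, 6), Add(c, Mul(4, Pow(c, -1)))) = Add(Mul(Rational(-2, 3), Pow(c, -1)), Mul(Rational(-1, 6), c)))
Mul(Add(Add(Mul(21, Pow(65, -1)), Mul(Function('z')(1, 12), Pow(182, -1))), 175), 174) = Mul(Add(Add(Mul(21, Pow(65, -1)), Mul(Mul(Rational(1, 6), Pow(1, -1), Add(-4, Mul(-1, Pow(1, 2)))), Pow(182, -1))), 175), 174) = Mul(Add(Add(Mul(21, Rational(1, 65)), Mul(Mul(Rational(1, 6), 1, Add(-4, Mul(-1, 1))), Rational(1, 182))), 175), 174) = Mul(Add(Add(Rational(21, 65), Mul(Mul(Rational(1, 6), 1, Add(-4, -1)), Rational(1, 182))), 175), 174) = Mul(Add(Add(Rational(21, 65), Mul(Mul(Rational(1, 6), 1, -5), Rational(1, 182))), 175), 174) = Mul(Add(Add(Rational(21, 65), Mul(Rational(-5, 6), Rational(1, 182))), 175), 174) = Mul(Add(Add(Rational(21, 65), Rational(-5, 1092)), 175), 174) = Mul(Add(Rational(1739, 5460), 175), 174) = Mul(Rational(957239, 5460), 174) = Rational(27759931, 910)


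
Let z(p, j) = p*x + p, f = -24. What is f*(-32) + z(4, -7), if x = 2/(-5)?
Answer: 3852/5 ≈ 770.40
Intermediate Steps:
x = -⅖ (x = 2*(-⅕) = -⅖ ≈ -0.40000)
z(p, j) = 3*p/5 (z(p, j) = p*(-⅖) + p = -2*p/5 + p = 3*p/5)
f*(-32) + z(4, -7) = -24*(-32) + (⅗)*4 = 768 + 12/5 = 3852/5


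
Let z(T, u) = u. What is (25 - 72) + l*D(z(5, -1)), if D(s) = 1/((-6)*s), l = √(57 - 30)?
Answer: -47 + √3/2 ≈ -46.134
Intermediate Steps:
l = 3*√3 (l = √27 = 3*√3 ≈ 5.1962)
D(s) = -1/(6*s)
(25 - 72) + l*D(z(5, -1)) = (25 - 72) + (3*√3)*(-⅙/(-1)) = -47 + (3*√3)*(-⅙*(-1)) = -47 + (3*√3)*(⅙) = -47 + √3/2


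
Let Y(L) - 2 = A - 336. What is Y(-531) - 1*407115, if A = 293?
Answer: -407156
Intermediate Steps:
Y(L) = -41 (Y(L) = 2 + (293 - 336) = 2 - 43 = -41)
Y(-531) - 1*407115 = -41 - 1*407115 = -41 - 407115 = -407156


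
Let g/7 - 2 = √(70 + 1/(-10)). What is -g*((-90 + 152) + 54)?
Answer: -1624 - 406*√6990/5 ≈ -8412.8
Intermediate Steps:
g = 14 + 7*√6990/10 (g = 14 + 7*√(70 + 1/(-10)) = 14 + 7*√(70 - ⅒) = 14 + 7*√(699/10) = 14 + 7*(√6990/10) = 14 + 7*√6990/10 ≈ 72.524)
-g*((-90 + 152) + 54) = -(14 + 7*√6990/10)*((-90 + 152) + 54) = -(14 + 7*√6990/10)*(62 + 54) = -(14 + 7*√6990/10)*116 = -(1624 + 406*√6990/5) = -1624 - 406*√6990/5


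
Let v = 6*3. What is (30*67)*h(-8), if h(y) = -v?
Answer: -36180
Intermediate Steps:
v = 18
h(y) = -18 (h(y) = -1*18 = -18)
(30*67)*h(-8) = (30*67)*(-18) = 2010*(-18) = -36180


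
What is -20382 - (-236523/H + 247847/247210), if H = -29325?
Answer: -9854912497707/483295550 ≈ -20391.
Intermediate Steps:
-20382 - (-236523/H + 247847/247210) = -20382 - (-236523/(-29325) + 247847/247210) = -20382 - (-236523*(-1/29325) + 247847*(1/247210)) = -20382 - (78841/9775 + 247847/247210) = -20382 - 1*4382597607/483295550 = -20382 - 4382597607/483295550 = -9854912497707/483295550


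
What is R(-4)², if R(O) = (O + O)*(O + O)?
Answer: 4096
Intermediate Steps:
R(O) = 4*O² (R(O) = (2*O)*(2*O) = 4*O²)
R(-4)² = (4*(-4)²)² = (4*16)² = 64² = 4096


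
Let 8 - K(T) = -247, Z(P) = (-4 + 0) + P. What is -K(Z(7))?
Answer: -255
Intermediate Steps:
Z(P) = -4 + P
K(T) = 255 (K(T) = 8 - 1*(-247) = 8 + 247 = 255)
-K(Z(7)) = -1*255 = -255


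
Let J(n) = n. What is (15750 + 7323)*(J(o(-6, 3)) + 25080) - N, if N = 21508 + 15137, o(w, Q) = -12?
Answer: 578357319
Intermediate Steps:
N = 36645
(15750 + 7323)*(J(o(-6, 3)) + 25080) - N = (15750 + 7323)*(-12 + 25080) - 1*36645 = 23073*25068 - 36645 = 578393964 - 36645 = 578357319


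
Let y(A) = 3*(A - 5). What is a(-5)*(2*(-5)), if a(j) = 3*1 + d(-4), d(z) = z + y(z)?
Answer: 280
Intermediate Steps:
y(A) = -15 + 3*A (y(A) = 3*(-5 + A) = -15 + 3*A)
d(z) = -15 + 4*z (d(z) = z + (-15 + 3*z) = -15 + 4*z)
a(j) = -28 (a(j) = 3*1 + (-15 + 4*(-4)) = 3 + (-15 - 16) = 3 - 31 = -28)
a(-5)*(2*(-5)) = -56*(-5) = -28*(-10) = 280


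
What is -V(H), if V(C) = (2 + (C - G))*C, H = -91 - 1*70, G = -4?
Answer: -24955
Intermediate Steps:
H = -161 (H = -91 - 70 = -161)
V(C) = C*(6 + C) (V(C) = (2 + (C - 1*(-4)))*C = (2 + (C + 4))*C = (2 + (4 + C))*C = (6 + C)*C = C*(6 + C))
-V(H) = -(-161)*(6 - 161) = -(-161)*(-155) = -1*24955 = -24955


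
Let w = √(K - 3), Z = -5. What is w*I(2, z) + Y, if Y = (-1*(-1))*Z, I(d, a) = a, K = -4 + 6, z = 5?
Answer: -5 + 5*I ≈ -5.0 + 5.0*I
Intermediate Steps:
K = 2
w = I (w = √(2 - 3) = √(-1) = I ≈ 1.0*I)
Y = -5 (Y = -1*(-1)*(-5) = 1*(-5) = -5)
w*I(2, z) + Y = I*5 - 5 = 5*I - 5 = -5 + 5*I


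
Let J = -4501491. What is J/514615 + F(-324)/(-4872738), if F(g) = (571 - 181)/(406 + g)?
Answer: -23059439402477/2636178120530 ≈ -8.7473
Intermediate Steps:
F(g) = 390/(406 + g)
J/514615 + F(-324)/(-4872738) = -4501491/514615 + (390/(406 - 324))/(-4872738) = -4501491*1/514615 + (390/82)*(-1/4872738) = -4501491/514615 + (390*(1/82))*(-1/4872738) = -4501491/514615 + (195/41)*(-1/4872738) = -4501491/514615 - 5/5122622 = -23059439402477/2636178120530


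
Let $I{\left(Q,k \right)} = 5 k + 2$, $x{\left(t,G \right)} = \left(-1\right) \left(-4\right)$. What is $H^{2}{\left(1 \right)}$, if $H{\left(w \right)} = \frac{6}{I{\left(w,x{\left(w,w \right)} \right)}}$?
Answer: $\frac{9}{121} \approx 0.07438$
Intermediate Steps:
$x{\left(t,G \right)} = 4$
$I{\left(Q,k \right)} = 2 + 5 k$
$H{\left(w \right)} = \frac{3}{11}$ ($H{\left(w \right)} = \frac{6}{2 + 5 \cdot 4} = \frac{6}{2 + 20} = \frac{6}{22} = 6 \cdot \frac{1}{22} = \frac{3}{11}$)
$H^{2}{\left(1 \right)} = \left(\frac{3}{11}\right)^{2} = \frac{9}{121}$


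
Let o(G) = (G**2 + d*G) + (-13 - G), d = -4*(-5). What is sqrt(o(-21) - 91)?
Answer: I*sqrt(62) ≈ 7.874*I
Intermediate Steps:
d = 20
o(G) = -13 + G**2 + 19*G (o(G) = (G**2 + 20*G) + (-13 - G) = -13 + G**2 + 19*G)
sqrt(o(-21) - 91) = sqrt((-13 + (-21)**2 + 19*(-21)) - 91) = sqrt((-13 + 441 - 399) - 91) = sqrt(29 - 91) = sqrt(-62) = I*sqrt(62)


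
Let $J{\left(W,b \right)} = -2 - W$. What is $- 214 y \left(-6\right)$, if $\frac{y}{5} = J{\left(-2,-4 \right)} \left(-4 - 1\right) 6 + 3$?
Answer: $19260$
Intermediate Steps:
$y = 15$ ($y = 5 \left(\left(-2 - -2\right) \left(-4 - 1\right) 6 + 3\right) = 5 \left(\left(-2 + 2\right) \left(\left(-5\right) 6\right) + 3\right) = 5 \left(0 \left(-30\right) + 3\right) = 5 \left(0 + 3\right) = 5 \cdot 3 = 15$)
$- 214 y \left(-6\right) = - 214 \cdot 15 \left(-6\right) = \left(-214\right) \left(-90\right) = 19260$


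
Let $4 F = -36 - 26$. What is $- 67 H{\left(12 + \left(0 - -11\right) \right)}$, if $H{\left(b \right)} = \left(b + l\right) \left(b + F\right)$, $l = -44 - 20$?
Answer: $\frac{41205}{2} \approx 20603.0$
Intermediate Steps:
$F = - \frac{31}{2}$ ($F = \frac{-36 - 26}{4} = \frac{1}{4} \left(-62\right) = - \frac{31}{2} \approx -15.5$)
$l = -64$ ($l = -44 - 20 = -64$)
$H{\left(b \right)} = \left(-64 + b\right) \left(- \frac{31}{2} + b\right)$ ($H{\left(b \right)} = \left(b - 64\right) \left(b - \frac{31}{2}\right) = \left(-64 + b\right) \left(- \frac{31}{2} + b\right)$)
$- 67 H{\left(12 + \left(0 - -11\right) \right)} = - 67 \left(992 + \left(12 + \left(0 - -11\right)\right)^{2} - \frac{159 \left(12 + \left(0 - -11\right)\right)}{2}\right) = - 67 \left(992 + \left(12 + \left(0 + 11\right)\right)^{2} - \frac{159 \left(12 + \left(0 + 11\right)\right)}{2}\right) = - 67 \left(992 + \left(12 + 11\right)^{2} - \frac{159 \left(12 + 11\right)}{2}\right) = - 67 \left(992 + 23^{2} - \frac{3657}{2}\right) = - 67 \left(992 + 529 - \frac{3657}{2}\right) = \left(-67\right) \left(- \frac{615}{2}\right) = \frac{41205}{2}$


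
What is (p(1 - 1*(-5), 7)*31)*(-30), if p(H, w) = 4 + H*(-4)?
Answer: 18600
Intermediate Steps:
p(H, w) = 4 - 4*H
(p(1 - 1*(-5), 7)*31)*(-30) = ((4 - 4*(1 - 1*(-5)))*31)*(-30) = ((4 - 4*(1 + 5))*31)*(-30) = ((4 - 4*6)*31)*(-30) = ((4 - 24)*31)*(-30) = -20*31*(-30) = -620*(-30) = 18600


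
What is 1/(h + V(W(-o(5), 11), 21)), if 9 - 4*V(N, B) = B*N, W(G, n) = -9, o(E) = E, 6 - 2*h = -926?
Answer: 2/1031 ≈ 0.0019399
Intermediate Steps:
h = 466 (h = 3 - 1/2*(-926) = 3 + 463 = 466)
V(N, B) = 9/4 - B*N/4
1/(h + V(W(-o(5), 11), 21)) = 1/(466 + (9/4 - 1/4*21*(-9))) = 1/(466 + (9/4 + 189/4)) = 1/(466 + 99/2) = 1/(1031/2) = 2/1031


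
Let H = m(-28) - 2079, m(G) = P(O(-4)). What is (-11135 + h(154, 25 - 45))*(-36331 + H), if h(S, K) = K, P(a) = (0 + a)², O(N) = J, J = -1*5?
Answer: 428184675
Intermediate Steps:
J = -5
O(N) = -5
P(a) = a²
m(G) = 25 (m(G) = (-5)² = 25)
H = -2054 (H = 25 - 2079 = -2054)
(-11135 + h(154, 25 - 45))*(-36331 + H) = (-11135 + (25 - 45))*(-36331 - 2054) = (-11135 - 20)*(-38385) = -11155*(-38385) = 428184675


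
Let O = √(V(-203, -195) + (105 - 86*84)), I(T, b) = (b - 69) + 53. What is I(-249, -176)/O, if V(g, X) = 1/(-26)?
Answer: 192*I*√4812470/185095 ≈ 2.2756*I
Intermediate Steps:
V(g, X) = -1/26
I(T, b) = -16 + b (I(T, b) = (-69 + b) + 53 = -16 + b)
O = I*√4812470/26 (O = √(-1/26 + (105 - 86*84)) = √(-1/26 + (105 - 7224)) = √(-1/26 - 7119) = √(-185095/26) = I*√4812470/26 ≈ 84.374*I)
I(-249, -176)/O = (-16 - 176)/((I*√4812470/26)) = -(-192)*I*√4812470/185095 = 192*I*√4812470/185095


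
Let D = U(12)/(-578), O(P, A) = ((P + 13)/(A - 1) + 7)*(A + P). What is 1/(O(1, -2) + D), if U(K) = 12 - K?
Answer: -3/7 ≈ -0.42857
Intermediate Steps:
O(P, A) = (7 + (13 + P)/(-1 + A))*(A + P) (O(P, A) = ((13 + P)/(-1 + A) + 7)*(A + P) = (7 + (13 + P)/(-1 + A))*(A + P))
D = 0 (D = (12 - 1*12)/(-578) = (12 - 12)*(-1/578) = 0*(-1/578) = 0)
1/(O(1, -2) + D) = 1/((1² + 6*(-2) + 6*1 + 7*(-2)² + 8*(-2)*1)/(-1 - 2) + 0) = 1/((1 - 12 + 6 + 7*4 - 16)/(-3) + 0) = 1/(-(1 - 12 + 6 + 28 - 16)/3 + 0) = 1/(-⅓*7 + 0) = 1/(-7/3 + 0) = 1/(-7/3) = -3/7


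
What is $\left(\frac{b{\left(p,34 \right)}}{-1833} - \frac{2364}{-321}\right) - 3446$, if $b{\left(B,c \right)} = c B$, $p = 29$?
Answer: $- \frac{674528524}{196131} \approx -3439.2$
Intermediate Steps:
$b{\left(B,c \right)} = B c$
$\left(\frac{b{\left(p,34 \right)}}{-1833} - \frac{2364}{-321}\right) - 3446 = \left(\frac{29 \cdot 34}{-1833} - \frac{2364}{-321}\right) - 3446 = \left(986 \left(- \frac{1}{1833}\right) - - \frac{788}{107}\right) - 3446 = \left(- \frac{986}{1833} + \frac{788}{107}\right) - 3446 = \frac{1338902}{196131} - 3446 = - \frac{674528524}{196131}$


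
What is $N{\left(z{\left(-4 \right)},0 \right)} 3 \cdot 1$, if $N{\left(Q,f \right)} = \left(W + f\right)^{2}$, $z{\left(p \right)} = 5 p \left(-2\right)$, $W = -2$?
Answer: $12$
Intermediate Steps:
$z{\left(p \right)} = - 10 p$
$N{\left(Q,f \right)} = \left(-2 + f\right)^{2}$
$N{\left(z{\left(-4 \right)},0 \right)} 3 \cdot 1 = \left(-2 + 0\right)^{2} \cdot 3 \cdot 1 = \left(-2\right)^{2} \cdot 3 \cdot 1 = 4 \cdot 3 \cdot 1 = 12 \cdot 1 = 12$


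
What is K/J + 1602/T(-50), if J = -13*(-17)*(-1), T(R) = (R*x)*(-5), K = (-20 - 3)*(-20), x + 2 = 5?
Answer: 1507/27625 ≈ 0.054552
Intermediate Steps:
x = 3 (x = -2 + 5 = 3)
K = 460 (K = -23*(-20) = 460)
T(R) = -15*R (T(R) = (R*3)*(-5) = (3*R)*(-5) = -15*R)
J = -221 (J = 221*(-1) = -221)
K/J + 1602/T(-50) = 460/(-221) + 1602/((-15*(-50))) = 460*(-1/221) + 1602/750 = -460/221 + 1602*(1/750) = -460/221 + 267/125 = 1507/27625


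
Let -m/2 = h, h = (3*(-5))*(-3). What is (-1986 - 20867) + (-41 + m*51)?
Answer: -27484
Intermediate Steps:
h = 45 (h = -15*(-3) = 45)
m = -90 (m = -2*45 = -90)
(-1986 - 20867) + (-41 + m*51) = (-1986 - 20867) + (-41 - 90*51) = -22853 + (-41 - 4590) = -22853 - 4631 = -27484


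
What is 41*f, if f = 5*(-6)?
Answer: -1230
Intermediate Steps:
f = -30
41*f = 41*(-30) = -1230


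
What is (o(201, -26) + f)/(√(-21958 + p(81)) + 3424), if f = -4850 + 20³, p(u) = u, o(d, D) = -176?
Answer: 10182976/11745653 - 2974*I*√21877/11745653 ≈ 0.86696 - 0.03745*I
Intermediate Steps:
f = 3150 (f = -4850 + 8000 = 3150)
(o(201, -26) + f)/(√(-21958 + p(81)) + 3424) = (-176 + 3150)/(√(-21958 + 81) + 3424) = 2974/(√(-21877) + 3424) = 2974/(I*√21877 + 3424) = 2974/(3424 + I*√21877)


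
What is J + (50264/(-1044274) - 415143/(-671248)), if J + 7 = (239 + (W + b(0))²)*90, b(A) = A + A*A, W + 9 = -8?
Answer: 16652718482496543/350483416976 ≈ 47514.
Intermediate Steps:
W = -17 (W = -9 - 8 = -17)
b(A) = A + A²
J = 47513 (J = -7 + (239 + (-17 + 0*(1 + 0))²)*90 = -7 + (239 + (-17 + 0*1)²)*90 = -7 + (239 + (-17 + 0)²)*90 = -7 + (239 + (-17)²)*90 = -7 + (239 + 289)*90 = -7 + 528*90 = -7 + 47520 = 47513)
J + (50264/(-1044274) - 415143/(-671248)) = 47513 + (50264/(-1044274) - 415143/(-671248)) = 47513 + (50264*(-1/1044274) - 415143*(-1/671248)) = 47513 + (-25132/522137 + 415143/671248) = 47513 + 199891715855/350483416976 = 16652718482496543/350483416976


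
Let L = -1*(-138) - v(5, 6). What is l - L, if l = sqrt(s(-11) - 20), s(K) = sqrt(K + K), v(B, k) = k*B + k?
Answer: -102 + sqrt(-20 + I*sqrt(22)) ≈ -101.48 + 4.5024*I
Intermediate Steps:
v(B, k) = k + B*k (v(B, k) = B*k + k = k + B*k)
s(K) = sqrt(2)*sqrt(K) (s(K) = sqrt(2*K) = sqrt(2)*sqrt(K))
l = sqrt(-20 + I*sqrt(22)) (l = sqrt(sqrt(2)*sqrt(-11) - 20) = sqrt(sqrt(2)*(I*sqrt(11)) - 20) = sqrt(I*sqrt(22) - 20) = sqrt(-20 + I*sqrt(22)) ≈ 0.52088 + 4.5024*I)
L = 102 (L = -1*(-138) - 6*(1 + 5) = 138 - 6*6 = 138 - 1*36 = 138 - 36 = 102)
l - L = sqrt(-20 + I*sqrt(22)) - 1*102 = sqrt(-20 + I*sqrt(22)) - 102 = -102 + sqrt(-20 + I*sqrt(22))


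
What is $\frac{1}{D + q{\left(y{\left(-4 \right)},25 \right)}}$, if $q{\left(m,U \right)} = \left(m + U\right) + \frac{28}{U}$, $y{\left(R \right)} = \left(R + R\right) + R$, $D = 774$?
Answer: $\frac{25}{19703} \approx 0.0012688$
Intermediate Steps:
$y{\left(R \right)} = 3 R$ ($y{\left(R \right)} = 2 R + R = 3 R$)
$q{\left(m,U \right)} = U + m + \frac{28}{U}$ ($q{\left(m,U \right)} = \left(U + m\right) + \frac{28}{U} = U + m + \frac{28}{U}$)
$\frac{1}{D + q{\left(y{\left(-4 \right)},25 \right)}} = \frac{1}{774 + \left(25 + 3 \left(-4\right) + \frac{28}{25}\right)} = \frac{1}{774 + \left(25 - 12 + 28 \cdot \frac{1}{25}\right)} = \frac{1}{774 + \left(25 - 12 + \frac{28}{25}\right)} = \frac{1}{774 + \frac{353}{25}} = \frac{1}{\frac{19703}{25}} = \frac{25}{19703}$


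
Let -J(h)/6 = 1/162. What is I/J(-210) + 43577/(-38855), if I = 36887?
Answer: -38697641972/38855 ≈ -9.9595e+5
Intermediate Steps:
J(h) = -1/27 (J(h) = -6/162 = -6*1/162 = -1/27)
I/J(-210) + 43577/(-38855) = 36887/(-1/27) + 43577/(-38855) = 36887*(-27) + 43577*(-1/38855) = -995949 - 43577/38855 = -38697641972/38855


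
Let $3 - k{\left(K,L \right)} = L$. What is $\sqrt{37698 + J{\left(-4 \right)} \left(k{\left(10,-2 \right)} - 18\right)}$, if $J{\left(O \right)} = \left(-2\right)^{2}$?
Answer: $\sqrt{37646} \approx 194.03$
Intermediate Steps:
$k{\left(K,L \right)} = 3 - L$
$J{\left(O \right)} = 4$
$\sqrt{37698 + J{\left(-4 \right)} \left(k{\left(10,-2 \right)} - 18\right)} = \sqrt{37698 + 4 \left(\left(3 - -2\right) - 18\right)} = \sqrt{37698 + 4 \left(\left(3 + 2\right) - 18\right)} = \sqrt{37698 + 4 \left(5 - 18\right)} = \sqrt{37698 + 4 \left(-13\right)} = \sqrt{37698 - 52} = \sqrt{37646}$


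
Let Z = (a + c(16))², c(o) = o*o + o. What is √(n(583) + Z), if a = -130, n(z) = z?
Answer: √20747 ≈ 144.04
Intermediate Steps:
c(o) = o + o² (c(o) = o² + o = o + o²)
Z = 20164 (Z = (-130 + 16*(1 + 16))² = (-130 + 16*17)² = (-130 + 272)² = 142² = 20164)
√(n(583) + Z) = √(583 + 20164) = √20747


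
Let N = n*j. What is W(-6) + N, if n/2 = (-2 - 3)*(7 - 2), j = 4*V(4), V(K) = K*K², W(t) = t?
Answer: -12806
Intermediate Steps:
V(K) = K³
j = 256 (j = 4*4³ = 4*64 = 256)
n = -50 (n = 2*((-2 - 3)*(7 - 2)) = 2*(-5*5) = 2*(-25) = -50)
N = -12800 (N = -50*256 = -12800)
W(-6) + N = -6 - 12800 = -12806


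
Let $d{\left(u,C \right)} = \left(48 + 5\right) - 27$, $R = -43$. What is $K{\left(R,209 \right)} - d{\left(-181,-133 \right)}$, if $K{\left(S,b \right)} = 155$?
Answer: $129$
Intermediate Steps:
$d{\left(u,C \right)} = 26$ ($d{\left(u,C \right)} = 53 - 27 = 26$)
$K{\left(R,209 \right)} - d{\left(-181,-133 \right)} = 155 - 26 = 129$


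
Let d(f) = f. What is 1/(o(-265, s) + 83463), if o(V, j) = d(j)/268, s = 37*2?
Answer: 134/11184079 ≈ 1.1981e-5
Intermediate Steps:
s = 74
o(V, j) = j/268
1/(o(-265, s) + 83463) = 1/((1/268)*74 + 83463) = 1/(37/134 + 83463) = 1/(11184079/134) = 134/11184079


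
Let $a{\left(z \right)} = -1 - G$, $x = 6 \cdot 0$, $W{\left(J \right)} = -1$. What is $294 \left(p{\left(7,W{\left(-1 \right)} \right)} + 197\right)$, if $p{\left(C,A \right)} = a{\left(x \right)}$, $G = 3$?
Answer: $56742$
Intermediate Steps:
$x = 0$
$a{\left(z \right)} = -4$ ($a{\left(z \right)} = -1 - 3 = -4$)
$p{\left(C,A \right)} = -4$
$294 \left(p{\left(7,W{\left(-1 \right)} \right)} + 197\right) = 294 \left(-4 + 197\right) = 294 \cdot 193 = 56742$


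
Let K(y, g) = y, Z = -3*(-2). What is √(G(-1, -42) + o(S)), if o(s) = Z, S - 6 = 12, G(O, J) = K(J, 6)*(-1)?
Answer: 4*√3 ≈ 6.9282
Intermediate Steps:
Z = 6
G(O, J) = -J (G(O, J) = J*(-1) = -J)
S = 18 (S = 6 + 12 = 18)
o(s) = 6
√(G(-1, -42) + o(S)) = √(-1*(-42) + 6) = √(42 + 6) = √48 = 4*√3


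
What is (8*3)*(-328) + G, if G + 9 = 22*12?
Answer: -7617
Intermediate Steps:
G = 255 (G = -9 + 22*12 = -9 + 264 = 255)
(8*3)*(-328) + G = (8*3)*(-328) + 255 = 24*(-328) + 255 = -7872 + 255 = -7617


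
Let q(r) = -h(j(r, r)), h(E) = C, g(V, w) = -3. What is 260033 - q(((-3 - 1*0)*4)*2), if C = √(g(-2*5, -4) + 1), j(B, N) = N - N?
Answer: 260033 + I*√2 ≈ 2.6003e+5 + 1.4142*I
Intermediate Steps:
j(B, N) = 0
C = I*√2 (C = √(-3 + 1) = √(-2) = I*√2 ≈ 1.4142*I)
h(E) = I*√2
q(r) = -I*√2
260033 - q(((-3 - 1*0)*4)*2) = 260033 - (-1)*I*√2 = 260033 + I*√2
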